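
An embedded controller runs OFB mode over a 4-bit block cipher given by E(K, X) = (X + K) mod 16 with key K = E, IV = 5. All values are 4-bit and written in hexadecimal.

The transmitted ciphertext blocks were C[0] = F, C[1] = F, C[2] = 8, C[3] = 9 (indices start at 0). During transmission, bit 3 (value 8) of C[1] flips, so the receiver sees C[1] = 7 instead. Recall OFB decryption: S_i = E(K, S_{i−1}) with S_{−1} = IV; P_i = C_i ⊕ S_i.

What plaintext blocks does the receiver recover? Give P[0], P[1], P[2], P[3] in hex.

Only C[1] changed, to 7. In OFB, a change in C_i flips the same bit in P_i only; the keystream is unaffected. Decrypting the received ciphertext:
P[0]: S = E(K, 5) = 3; F ⊕ 3 = C.
P[1]: S = E(K, 3) = 1; 7 ⊕ 1 = 6.
P[2]: S = E(K, 1) = F; 8 ⊕ F = 7.
P[3]: S = E(K, F) = D; 9 ⊕ D = 4.
Blocks that differ from the original plaintext: P[1].

P[0] = C, P[1] = 6, P[2] = 7, P[3] = 4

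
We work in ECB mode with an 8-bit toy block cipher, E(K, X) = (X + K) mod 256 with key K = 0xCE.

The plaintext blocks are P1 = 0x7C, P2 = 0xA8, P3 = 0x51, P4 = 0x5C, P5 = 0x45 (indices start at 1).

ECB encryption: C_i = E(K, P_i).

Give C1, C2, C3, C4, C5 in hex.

C1: E(K, 0x7C) = 0x4A.
C2: E(K, 0xA8) = 0x76.
C3: E(K, 0x51) = 0x1F.
C4: E(K, 0x5C) = 0x2A.
C5: E(K, 0x45) = 0x13.

C1 = 0x4A, C2 = 0x76, C3 = 0x1F, C4 = 0x2A, C5 = 0x13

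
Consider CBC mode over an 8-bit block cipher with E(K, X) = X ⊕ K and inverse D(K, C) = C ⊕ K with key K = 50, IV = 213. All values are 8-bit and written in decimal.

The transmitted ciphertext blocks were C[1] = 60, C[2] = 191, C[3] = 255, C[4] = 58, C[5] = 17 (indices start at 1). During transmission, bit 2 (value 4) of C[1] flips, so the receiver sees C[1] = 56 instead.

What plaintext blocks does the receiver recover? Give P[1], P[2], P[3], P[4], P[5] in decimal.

P[1] = 223, P[2] = 181, P[3] = 114, P[4] = 247, P[5] = 25

CBC decryption: P_i = D(K, C_i) ⊕ C_{i−1}, with C_{0} = IV.
Only C[1] changed, to 56. In CBC, a change in C_i garbles P_i and flips the same bit in P_{i+1}. Decrypting the received ciphertext:
P[1]: D(K, 56) = 10; 10 ⊕ 213 = 223.
P[2]: D(K, 191) = 141; 141 ⊕ 56 = 181.
P[3]: D(K, 255) = 205; 205 ⊕ 191 = 114.
P[4]: D(K, 58) = 8; 8 ⊕ 255 = 247.
P[5]: D(K, 17) = 35; 35 ⊕ 58 = 25.
Blocks that differ from the original plaintext: P[1], P[2].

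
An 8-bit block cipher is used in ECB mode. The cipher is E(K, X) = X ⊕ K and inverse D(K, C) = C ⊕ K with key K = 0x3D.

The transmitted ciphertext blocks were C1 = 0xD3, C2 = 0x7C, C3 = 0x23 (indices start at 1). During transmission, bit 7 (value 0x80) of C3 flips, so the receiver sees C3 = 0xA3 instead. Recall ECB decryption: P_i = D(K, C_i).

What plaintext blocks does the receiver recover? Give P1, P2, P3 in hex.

Only C3 changed, to 0xA3. In ECB, a change in C_i affects only P_i. Decrypting the received ciphertext:
P1: D(K, 0xD3) = 0xEE.
P2: D(K, 0x7C) = 0x41.
P3: D(K, 0xA3) = 0x9E.
Blocks that differ from the original plaintext: P3.

P1 = 0xEE, P2 = 0x41, P3 = 0x9E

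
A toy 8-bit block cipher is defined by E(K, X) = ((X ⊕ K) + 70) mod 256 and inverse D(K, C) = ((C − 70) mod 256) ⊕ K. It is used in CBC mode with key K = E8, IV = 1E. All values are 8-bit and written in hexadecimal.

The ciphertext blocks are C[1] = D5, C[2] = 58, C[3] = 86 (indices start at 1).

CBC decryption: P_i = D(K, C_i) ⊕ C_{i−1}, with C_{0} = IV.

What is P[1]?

P[1] = 93

P[1]: D(K, D5) = 8D; 8D ⊕ 1E = 93.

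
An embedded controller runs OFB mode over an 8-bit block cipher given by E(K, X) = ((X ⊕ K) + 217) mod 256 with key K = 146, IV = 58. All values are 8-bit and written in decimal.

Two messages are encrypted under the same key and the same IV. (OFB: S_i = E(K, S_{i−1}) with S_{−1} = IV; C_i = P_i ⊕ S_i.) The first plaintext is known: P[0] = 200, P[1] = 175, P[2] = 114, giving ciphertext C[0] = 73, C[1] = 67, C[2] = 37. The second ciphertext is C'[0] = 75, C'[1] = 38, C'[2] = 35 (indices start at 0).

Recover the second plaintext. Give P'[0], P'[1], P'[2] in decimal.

In OFB with a reused IV, both messages share the same keystream S_i, so C_i ⊕ C'_i = P_i ⊕ P'_i and thus P'_i = P_i ⊕ C_i ⊕ C'_i.
P'[0]: 200 ⊕ 73 ⊕ 75 = 202.
P'[1]: 175 ⊕ 67 ⊕ 38 = 202.
P'[2]: 114 ⊕ 37 ⊕ 35 = 116.

P'[0] = 202, P'[1] = 202, P'[2] = 116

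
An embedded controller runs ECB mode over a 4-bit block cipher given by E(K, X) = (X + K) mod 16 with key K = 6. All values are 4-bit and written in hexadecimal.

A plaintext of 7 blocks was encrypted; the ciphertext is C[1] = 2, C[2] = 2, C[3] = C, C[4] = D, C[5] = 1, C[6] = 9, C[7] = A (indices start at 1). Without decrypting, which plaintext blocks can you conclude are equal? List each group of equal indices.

ECB encrypts each block independently with the same key, so equal ciphertext blocks imply equal plaintext blocks.
C[1] = C[2] = 2, so P[1] = P[2].

P[1] = P[2]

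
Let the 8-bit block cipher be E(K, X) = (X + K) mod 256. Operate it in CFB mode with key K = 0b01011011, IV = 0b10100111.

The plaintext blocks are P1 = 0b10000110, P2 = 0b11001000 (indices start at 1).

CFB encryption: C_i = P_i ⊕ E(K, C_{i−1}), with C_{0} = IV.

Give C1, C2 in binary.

C1 = 0b10000100, C2 = 0b00010111

C1: E(K, 0b10100111) = 0b00000010; 0b10000110 ⊕ 0b00000010 = 0b10000100.
C2: E(K, 0b10000100) = 0b11011111; 0b11001000 ⊕ 0b11011111 = 0b00010111.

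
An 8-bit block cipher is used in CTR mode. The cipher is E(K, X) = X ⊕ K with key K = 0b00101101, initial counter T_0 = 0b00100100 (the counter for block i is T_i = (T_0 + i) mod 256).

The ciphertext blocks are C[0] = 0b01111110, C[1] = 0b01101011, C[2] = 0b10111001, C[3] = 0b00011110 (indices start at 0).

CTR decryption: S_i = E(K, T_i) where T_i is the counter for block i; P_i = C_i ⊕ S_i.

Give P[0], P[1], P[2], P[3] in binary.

P[0]: T = 0b00100100, S = E(K, T) = 0b00001001; 0b01111110 ⊕ 0b00001001 = 0b01110111.
P[1]: T = 0b00100101, S = E(K, T) = 0b00001000; 0b01101011 ⊕ 0b00001000 = 0b01100011.
P[2]: T = 0b00100110, S = E(K, T) = 0b00001011; 0b10111001 ⊕ 0b00001011 = 0b10110010.
P[3]: T = 0b00100111, S = E(K, T) = 0b00001010; 0b00011110 ⊕ 0b00001010 = 0b00010100.

P[0] = 0b01110111, P[1] = 0b01100011, P[2] = 0b10110010, P[3] = 0b00010100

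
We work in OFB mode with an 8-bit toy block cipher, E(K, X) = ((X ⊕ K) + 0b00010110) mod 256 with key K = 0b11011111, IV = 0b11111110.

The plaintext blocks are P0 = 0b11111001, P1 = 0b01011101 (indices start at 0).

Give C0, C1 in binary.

C0 = 0b11001110, C1 = 0b10100011

OFB encryption: S_i = E(K, S_{i−1}) with S_{−1} = IV; C_i = P_i ⊕ S_i.
C0: S = E(K, 0b11111110) = 0b00110111; 0b11111001 ⊕ 0b00110111 = 0b11001110.
C1: S = E(K, 0b00110111) = 0b11111110; 0b01011101 ⊕ 0b11111110 = 0b10100011.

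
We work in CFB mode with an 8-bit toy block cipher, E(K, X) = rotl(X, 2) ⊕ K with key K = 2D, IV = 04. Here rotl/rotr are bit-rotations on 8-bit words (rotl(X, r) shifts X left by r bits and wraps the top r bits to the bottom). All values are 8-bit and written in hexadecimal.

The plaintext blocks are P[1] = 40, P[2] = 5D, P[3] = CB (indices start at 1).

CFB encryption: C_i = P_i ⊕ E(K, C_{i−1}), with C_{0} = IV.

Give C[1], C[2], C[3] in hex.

C[1] = 7D, C[2] = 85, C[3] = F0

C[1]: E(K, 04) = 3D; 40 ⊕ 3D = 7D.
C[2]: E(K, 7D) = D8; 5D ⊕ D8 = 85.
C[3]: E(K, 85) = 3B; CB ⊕ 3B = F0.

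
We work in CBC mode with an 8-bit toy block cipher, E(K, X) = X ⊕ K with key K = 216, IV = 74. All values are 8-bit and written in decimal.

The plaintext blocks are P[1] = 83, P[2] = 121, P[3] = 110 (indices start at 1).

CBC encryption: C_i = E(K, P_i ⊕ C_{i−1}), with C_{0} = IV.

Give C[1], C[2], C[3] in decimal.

C[1]: P[1] ⊕ 74 = 25; E(K, 25) = 193.
C[2]: P[2] ⊕ 193 = 184; E(K, 184) = 96.
C[3]: P[3] ⊕ 96 = 14; E(K, 14) = 214.

C[1] = 193, C[2] = 96, C[3] = 214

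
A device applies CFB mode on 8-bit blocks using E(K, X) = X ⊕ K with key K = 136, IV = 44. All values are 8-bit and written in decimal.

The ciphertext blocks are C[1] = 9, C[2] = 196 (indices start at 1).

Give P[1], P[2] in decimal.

P[1] = 173, P[2] = 69

CFB decryption: P_i = C_i ⊕ E(K, C_{i−1}), with C_{0} = IV.
P[1]: E(K, 44) = 164; 9 ⊕ 164 = 173.
P[2]: E(K, 9) = 129; 196 ⊕ 129 = 69.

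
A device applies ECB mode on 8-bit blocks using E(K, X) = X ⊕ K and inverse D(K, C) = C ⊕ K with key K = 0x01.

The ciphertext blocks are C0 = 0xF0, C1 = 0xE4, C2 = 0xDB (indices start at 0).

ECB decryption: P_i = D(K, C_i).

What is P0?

P0: D(K, 0xF0) = 0xF1.

P0 = 0xF1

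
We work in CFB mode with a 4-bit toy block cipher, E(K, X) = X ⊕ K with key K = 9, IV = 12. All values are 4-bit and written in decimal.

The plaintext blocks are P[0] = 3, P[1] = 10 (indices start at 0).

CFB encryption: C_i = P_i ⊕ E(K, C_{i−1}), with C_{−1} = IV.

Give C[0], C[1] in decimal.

C[0] = 6, C[1] = 5

C[0]: E(K, 12) = 5; 3 ⊕ 5 = 6.
C[1]: E(K, 6) = 15; 10 ⊕ 15 = 5.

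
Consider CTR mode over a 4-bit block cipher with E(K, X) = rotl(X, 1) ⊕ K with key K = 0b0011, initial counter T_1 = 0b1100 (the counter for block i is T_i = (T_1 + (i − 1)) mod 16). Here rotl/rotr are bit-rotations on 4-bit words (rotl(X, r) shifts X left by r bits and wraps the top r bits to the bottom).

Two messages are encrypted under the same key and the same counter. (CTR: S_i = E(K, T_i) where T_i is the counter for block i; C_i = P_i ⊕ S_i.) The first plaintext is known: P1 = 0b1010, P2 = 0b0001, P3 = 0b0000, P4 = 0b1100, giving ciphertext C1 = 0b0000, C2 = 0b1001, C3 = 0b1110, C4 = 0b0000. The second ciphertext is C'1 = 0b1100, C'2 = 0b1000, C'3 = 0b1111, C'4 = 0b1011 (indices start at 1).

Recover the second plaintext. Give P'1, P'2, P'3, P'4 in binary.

P'1 = 0b0110, P'2 = 0b0000, P'3 = 0b0001, P'4 = 0b0111

In CTR with a reused counter, both messages share the same keystream S_i, so C_i ⊕ C'_i = P_i ⊕ P'_i and thus P'_i = P_i ⊕ C_i ⊕ C'_i.
P'1: 0b1010 ⊕ 0b0000 ⊕ 0b1100 = 0b0110.
P'2: 0b0001 ⊕ 0b1001 ⊕ 0b1000 = 0b0000.
P'3: 0b0000 ⊕ 0b1110 ⊕ 0b1111 = 0b0001.
P'4: 0b1100 ⊕ 0b0000 ⊕ 0b1011 = 0b0111.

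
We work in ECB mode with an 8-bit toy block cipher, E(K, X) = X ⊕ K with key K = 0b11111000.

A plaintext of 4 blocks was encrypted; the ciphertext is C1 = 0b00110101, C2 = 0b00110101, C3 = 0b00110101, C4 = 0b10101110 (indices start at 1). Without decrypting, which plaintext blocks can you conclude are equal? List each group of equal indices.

ECB encrypts each block independently with the same key, so equal ciphertext blocks imply equal plaintext blocks.
C1 = C2 = C3 = 0b00110101, so P1 = P2 = P3.

P1 = P2 = P3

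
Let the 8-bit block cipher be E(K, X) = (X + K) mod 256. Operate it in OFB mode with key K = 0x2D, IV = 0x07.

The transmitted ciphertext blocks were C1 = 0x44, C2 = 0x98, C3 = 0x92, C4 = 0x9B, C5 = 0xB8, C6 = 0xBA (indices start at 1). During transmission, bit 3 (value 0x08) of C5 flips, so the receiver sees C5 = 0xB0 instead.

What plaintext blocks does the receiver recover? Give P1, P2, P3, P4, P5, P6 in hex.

P1 = 0x70, P2 = 0xF9, P3 = 0x1C, P4 = 0x20, P5 = 0x58, P6 = 0xAF

OFB decryption: S_i = E(K, S_{i−1}) with S_{0} = IV; P_i = C_i ⊕ S_i.
Only C5 changed, to 0xB0. In OFB, a change in C_i flips the same bit in P_i only; the keystream is unaffected. Decrypting the received ciphertext:
P1: S = E(K, 0x07) = 0x34; 0x44 ⊕ 0x34 = 0x70.
P2: S = E(K, 0x34) = 0x61; 0x98 ⊕ 0x61 = 0xF9.
P3: S = E(K, 0x61) = 0x8E; 0x92 ⊕ 0x8E = 0x1C.
P4: S = E(K, 0x8E) = 0xBB; 0x9B ⊕ 0xBB = 0x20.
P5: S = E(K, 0xBB) = 0xE8; 0xB0 ⊕ 0xE8 = 0x58.
P6: S = E(K, 0xE8) = 0x15; 0xBA ⊕ 0x15 = 0xAF.
Blocks that differ from the original plaintext: P5.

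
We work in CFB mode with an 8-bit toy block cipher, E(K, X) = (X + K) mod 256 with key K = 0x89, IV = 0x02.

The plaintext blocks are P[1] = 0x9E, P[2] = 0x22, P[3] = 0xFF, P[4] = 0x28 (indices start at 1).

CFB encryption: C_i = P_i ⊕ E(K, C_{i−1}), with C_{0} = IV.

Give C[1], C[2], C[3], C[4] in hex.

C[1]: E(K, 0x02) = 0x8B; 0x9E ⊕ 0x8B = 0x15.
C[2]: E(K, 0x15) = 0x9E; 0x22 ⊕ 0x9E = 0xBC.
C[3]: E(K, 0xBC) = 0x45; 0xFF ⊕ 0x45 = 0xBA.
C[4]: E(K, 0xBA) = 0x43; 0x28 ⊕ 0x43 = 0x6B.

C[1] = 0x15, C[2] = 0xBC, C[3] = 0xBA, C[4] = 0x6B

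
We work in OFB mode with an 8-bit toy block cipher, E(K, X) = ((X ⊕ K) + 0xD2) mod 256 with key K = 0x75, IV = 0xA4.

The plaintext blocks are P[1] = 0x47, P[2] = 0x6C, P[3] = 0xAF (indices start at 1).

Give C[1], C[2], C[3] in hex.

OFB encryption: S_i = E(K, S_{i−1}) with S_{0} = IV; C_i = P_i ⊕ S_i.
C[1]: S = E(K, 0xA4) = 0xA3; 0x47 ⊕ 0xA3 = 0xE4.
C[2]: S = E(K, 0xA3) = 0xA8; 0x6C ⊕ 0xA8 = 0xC4.
C[3]: S = E(K, 0xA8) = 0xAF; 0xAF ⊕ 0xAF = 0x00.

C[1] = 0xE4, C[2] = 0xC4, C[3] = 0x00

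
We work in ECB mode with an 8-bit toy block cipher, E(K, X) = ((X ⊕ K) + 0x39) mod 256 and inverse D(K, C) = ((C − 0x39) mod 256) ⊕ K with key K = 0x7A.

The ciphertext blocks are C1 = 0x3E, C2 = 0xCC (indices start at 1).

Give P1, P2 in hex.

P1 = 0x7F, P2 = 0xE9

ECB decryption: P_i = D(K, C_i).
P1: D(K, 0x3E) = 0x7F.
P2: D(K, 0xCC) = 0xE9.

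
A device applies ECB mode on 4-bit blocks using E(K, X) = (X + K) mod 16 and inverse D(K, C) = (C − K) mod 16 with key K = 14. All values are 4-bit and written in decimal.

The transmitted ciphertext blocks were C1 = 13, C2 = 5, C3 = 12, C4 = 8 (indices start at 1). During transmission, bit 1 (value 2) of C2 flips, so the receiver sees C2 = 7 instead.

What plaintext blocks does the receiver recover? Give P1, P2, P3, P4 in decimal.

ECB decryption: P_i = D(K, C_i).
Only C2 changed, to 7. In ECB, a change in C_i affects only P_i. Decrypting the received ciphertext:
P1: D(K, 13) = 15.
P2: D(K, 7) = 9.
P3: D(K, 12) = 14.
P4: D(K, 8) = 10.
Blocks that differ from the original plaintext: P2.

P1 = 15, P2 = 9, P3 = 14, P4 = 10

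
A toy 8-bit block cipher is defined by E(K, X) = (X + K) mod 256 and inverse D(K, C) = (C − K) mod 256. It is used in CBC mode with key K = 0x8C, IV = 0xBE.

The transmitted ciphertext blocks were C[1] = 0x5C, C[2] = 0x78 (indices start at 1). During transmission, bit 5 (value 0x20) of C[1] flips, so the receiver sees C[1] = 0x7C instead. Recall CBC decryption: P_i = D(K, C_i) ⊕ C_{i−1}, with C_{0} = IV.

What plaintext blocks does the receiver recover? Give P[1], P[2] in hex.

Only C[1] changed, to 0x7C. In CBC, a change in C_i garbles P_i and flips the same bit in P_{i+1}. Decrypting the received ciphertext:
P[1]: D(K, 0x7C) = 0xF0; 0xF0 ⊕ 0xBE = 0x4E.
P[2]: D(K, 0x78) = 0xEC; 0xEC ⊕ 0x7C = 0x90.
Blocks that differ from the original plaintext: P[1], P[2].

P[1] = 0x4E, P[2] = 0x90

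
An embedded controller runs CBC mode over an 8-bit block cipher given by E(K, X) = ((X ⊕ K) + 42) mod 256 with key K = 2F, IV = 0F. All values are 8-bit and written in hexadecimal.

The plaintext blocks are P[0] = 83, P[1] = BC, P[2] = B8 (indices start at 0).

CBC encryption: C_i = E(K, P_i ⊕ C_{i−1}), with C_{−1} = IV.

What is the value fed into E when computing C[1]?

59

C[0]: P[0] ⊕ 0F = 8C; E(K, 8C) = E5.
C[1]: P[1] ⊕ E5 = 59; E(K, 59) = B8.
So the input to E for block [1] is 59.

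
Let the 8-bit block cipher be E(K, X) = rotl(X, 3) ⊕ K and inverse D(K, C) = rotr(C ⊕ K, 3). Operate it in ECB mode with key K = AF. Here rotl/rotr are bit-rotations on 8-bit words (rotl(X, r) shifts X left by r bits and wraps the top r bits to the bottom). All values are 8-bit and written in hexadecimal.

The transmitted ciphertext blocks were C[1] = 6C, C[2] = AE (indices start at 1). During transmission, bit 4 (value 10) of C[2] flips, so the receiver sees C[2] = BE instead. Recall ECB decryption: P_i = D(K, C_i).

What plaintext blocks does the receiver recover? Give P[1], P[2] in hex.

P[1] = 78, P[2] = 22

Only C[2] changed, to BE. In ECB, a change in C_i affects only P_i. Decrypting the received ciphertext:
P[1]: D(K, 6C) = 78.
P[2]: D(K, BE) = 22.
Blocks that differ from the original plaintext: P[2].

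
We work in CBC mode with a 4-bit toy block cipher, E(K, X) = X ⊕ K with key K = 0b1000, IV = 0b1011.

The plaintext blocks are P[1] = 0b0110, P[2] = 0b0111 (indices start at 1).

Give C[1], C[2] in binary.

CBC encryption: C_i = E(K, P_i ⊕ C_{i−1}), with C_{0} = IV.
C[1]: P[1] ⊕ 0b1011 = 0b1101; E(K, 0b1101) = 0b0101.
C[2]: P[2] ⊕ 0b0101 = 0b0010; E(K, 0b0010) = 0b1010.

C[1] = 0b0101, C[2] = 0b1010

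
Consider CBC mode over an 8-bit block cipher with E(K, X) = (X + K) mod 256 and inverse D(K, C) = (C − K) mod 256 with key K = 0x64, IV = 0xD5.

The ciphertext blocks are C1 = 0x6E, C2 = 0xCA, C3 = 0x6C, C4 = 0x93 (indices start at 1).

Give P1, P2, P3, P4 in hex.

P1 = 0xDF, P2 = 0x08, P3 = 0xC2, P4 = 0x43

CBC decryption: P_i = D(K, C_i) ⊕ C_{i−1}, with C_{0} = IV.
P1: D(K, 0x6E) = 0x0A; 0x0A ⊕ 0xD5 = 0xDF.
P2: D(K, 0xCA) = 0x66; 0x66 ⊕ 0x6E = 0x08.
P3: D(K, 0x6C) = 0x08; 0x08 ⊕ 0xCA = 0xC2.
P4: D(K, 0x93) = 0x2F; 0x2F ⊕ 0x6C = 0x43.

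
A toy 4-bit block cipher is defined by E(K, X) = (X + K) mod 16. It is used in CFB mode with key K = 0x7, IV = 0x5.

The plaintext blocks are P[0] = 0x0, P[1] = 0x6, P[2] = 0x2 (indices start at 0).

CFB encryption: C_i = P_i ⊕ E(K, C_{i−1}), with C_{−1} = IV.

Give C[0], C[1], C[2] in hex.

C[0] = 0xC, C[1] = 0x5, C[2] = 0xE

C[0]: E(K, 0x5) = 0xC; 0x0 ⊕ 0xC = 0xC.
C[1]: E(K, 0xC) = 0x3; 0x6 ⊕ 0x3 = 0x5.
C[2]: E(K, 0x5) = 0xC; 0x2 ⊕ 0xC = 0xE.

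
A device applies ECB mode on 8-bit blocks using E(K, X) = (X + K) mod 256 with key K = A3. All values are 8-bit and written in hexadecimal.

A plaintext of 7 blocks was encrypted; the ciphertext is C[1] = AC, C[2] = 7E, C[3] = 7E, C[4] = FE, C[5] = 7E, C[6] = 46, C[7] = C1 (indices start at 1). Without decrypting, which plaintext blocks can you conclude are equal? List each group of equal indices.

ECB encrypts each block independently with the same key, so equal ciphertext blocks imply equal plaintext blocks.
C[2] = C[3] = C[5] = 7E, so P[2] = P[3] = P[5].

P[2] = P[3] = P[5]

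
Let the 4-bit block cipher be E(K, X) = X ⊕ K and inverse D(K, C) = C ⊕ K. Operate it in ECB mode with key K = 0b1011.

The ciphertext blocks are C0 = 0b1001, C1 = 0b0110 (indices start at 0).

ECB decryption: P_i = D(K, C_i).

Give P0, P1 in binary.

P0 = 0b0010, P1 = 0b1101

P0: D(K, 0b1001) = 0b0010.
P1: D(K, 0b0110) = 0b1101.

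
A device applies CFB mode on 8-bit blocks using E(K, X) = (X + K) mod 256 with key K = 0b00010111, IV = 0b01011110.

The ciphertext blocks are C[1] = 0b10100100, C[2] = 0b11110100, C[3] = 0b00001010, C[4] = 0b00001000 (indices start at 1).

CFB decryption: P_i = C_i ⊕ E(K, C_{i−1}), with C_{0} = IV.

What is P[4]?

P[4] = 0b00101001

P[4]: E(K, 0b00001010) = 0b00100001; 0b00001000 ⊕ 0b00100001 = 0b00101001.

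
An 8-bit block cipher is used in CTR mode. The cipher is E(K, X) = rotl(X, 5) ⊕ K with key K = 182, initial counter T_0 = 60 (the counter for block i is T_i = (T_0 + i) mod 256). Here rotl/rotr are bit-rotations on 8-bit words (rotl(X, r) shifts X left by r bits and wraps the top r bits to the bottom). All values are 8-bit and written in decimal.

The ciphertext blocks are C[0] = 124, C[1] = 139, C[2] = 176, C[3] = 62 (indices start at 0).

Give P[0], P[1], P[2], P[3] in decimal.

P[0] = 77, P[1] = 154, P[2] = 193, P[3] = 111

CTR decryption: S_i = E(K, T_i) where T_i is the counter for block i; P_i = C_i ⊕ S_i.
P[0]: T = 60, S = E(K, T) = 49; 124 ⊕ 49 = 77.
P[1]: T = 61, S = E(K, T) = 17; 139 ⊕ 17 = 154.
P[2]: T = 62, S = E(K, T) = 113; 176 ⊕ 113 = 193.
P[3]: T = 63, S = E(K, T) = 81; 62 ⊕ 81 = 111.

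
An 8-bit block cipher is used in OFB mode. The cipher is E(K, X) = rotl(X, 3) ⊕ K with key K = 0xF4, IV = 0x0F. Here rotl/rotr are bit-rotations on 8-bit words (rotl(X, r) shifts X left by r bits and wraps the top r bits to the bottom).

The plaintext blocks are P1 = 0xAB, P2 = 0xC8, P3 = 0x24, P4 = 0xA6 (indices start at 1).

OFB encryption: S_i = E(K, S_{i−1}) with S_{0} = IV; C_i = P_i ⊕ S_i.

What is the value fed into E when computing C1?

0x0F

C1: S = E(K, 0x0F) = 0x8C; 0xAB ⊕ 0x8C = 0x27.
So the input to E for block 1 is 0x0F.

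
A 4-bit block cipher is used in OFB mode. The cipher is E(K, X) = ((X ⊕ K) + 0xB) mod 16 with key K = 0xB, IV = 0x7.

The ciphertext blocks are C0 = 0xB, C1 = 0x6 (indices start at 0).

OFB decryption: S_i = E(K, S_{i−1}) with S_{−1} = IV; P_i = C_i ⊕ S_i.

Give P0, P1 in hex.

P0: S = E(K, 0x7) = 0x7; 0xB ⊕ 0x7 = 0xC.
P1: S = E(K, 0x7) = 0x7; 0x6 ⊕ 0x7 = 0x1.

P0 = 0xC, P1 = 0x1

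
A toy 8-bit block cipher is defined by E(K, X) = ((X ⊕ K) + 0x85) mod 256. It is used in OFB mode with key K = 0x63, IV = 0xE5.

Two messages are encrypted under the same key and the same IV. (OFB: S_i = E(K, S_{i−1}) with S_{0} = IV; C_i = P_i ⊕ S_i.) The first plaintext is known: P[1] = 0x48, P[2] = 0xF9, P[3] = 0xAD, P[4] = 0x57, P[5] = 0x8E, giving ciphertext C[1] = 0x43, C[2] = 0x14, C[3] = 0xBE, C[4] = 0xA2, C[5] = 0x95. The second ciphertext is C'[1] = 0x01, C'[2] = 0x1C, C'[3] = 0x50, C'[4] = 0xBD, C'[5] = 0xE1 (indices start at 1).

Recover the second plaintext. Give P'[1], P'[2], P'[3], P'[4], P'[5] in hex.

P'[1] = 0x0A, P'[2] = 0xF1, P'[3] = 0x43, P'[4] = 0x48, P'[5] = 0xFA

In OFB with a reused IV, both messages share the same keystream S_i, so C_i ⊕ C'_i = P_i ⊕ P'_i and thus P'_i = P_i ⊕ C_i ⊕ C'_i.
P'[1]: 0x48 ⊕ 0x43 ⊕ 0x01 = 0x0A.
P'[2]: 0xF9 ⊕ 0x14 ⊕ 0x1C = 0xF1.
P'[3]: 0xAD ⊕ 0xBE ⊕ 0x50 = 0x43.
P'[4]: 0x57 ⊕ 0xA2 ⊕ 0xBD = 0x48.
P'[5]: 0x8E ⊕ 0x95 ⊕ 0xE1 = 0xFA.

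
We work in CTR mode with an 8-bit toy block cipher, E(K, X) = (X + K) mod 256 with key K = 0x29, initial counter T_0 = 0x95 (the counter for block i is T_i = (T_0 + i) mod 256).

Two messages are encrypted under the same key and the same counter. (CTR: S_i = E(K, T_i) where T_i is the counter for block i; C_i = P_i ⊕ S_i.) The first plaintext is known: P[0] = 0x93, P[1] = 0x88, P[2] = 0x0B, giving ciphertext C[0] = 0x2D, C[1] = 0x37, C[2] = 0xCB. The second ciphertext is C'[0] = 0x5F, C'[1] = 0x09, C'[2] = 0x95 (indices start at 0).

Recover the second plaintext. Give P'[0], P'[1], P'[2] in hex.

P'[0] = 0xE1, P'[1] = 0xB6, P'[2] = 0x55

In CTR with a reused counter, both messages share the same keystream S_i, so C_i ⊕ C'_i = P_i ⊕ P'_i and thus P'_i = P_i ⊕ C_i ⊕ C'_i.
P'[0]: 0x93 ⊕ 0x2D ⊕ 0x5F = 0xE1.
P'[1]: 0x88 ⊕ 0x37 ⊕ 0x09 = 0xB6.
P'[2]: 0x0B ⊕ 0xCB ⊕ 0x95 = 0x55.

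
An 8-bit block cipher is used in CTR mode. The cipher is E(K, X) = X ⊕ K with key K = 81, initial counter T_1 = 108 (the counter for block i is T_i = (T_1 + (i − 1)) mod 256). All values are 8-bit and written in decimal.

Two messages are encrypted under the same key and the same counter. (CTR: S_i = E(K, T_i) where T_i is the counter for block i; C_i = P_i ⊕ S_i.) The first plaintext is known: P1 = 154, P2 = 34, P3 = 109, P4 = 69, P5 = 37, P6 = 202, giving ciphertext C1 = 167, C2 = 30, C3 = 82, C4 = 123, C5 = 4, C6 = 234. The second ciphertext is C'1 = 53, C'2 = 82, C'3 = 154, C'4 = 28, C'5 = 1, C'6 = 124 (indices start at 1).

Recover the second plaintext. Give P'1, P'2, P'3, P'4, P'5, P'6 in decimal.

In CTR with a reused counter, both messages share the same keystream S_i, so C_i ⊕ C'_i = P_i ⊕ P'_i and thus P'_i = P_i ⊕ C_i ⊕ C'_i.
P'1: 154 ⊕ 167 ⊕ 53 = 8.
P'2: 34 ⊕ 30 ⊕ 82 = 110.
P'3: 109 ⊕ 82 ⊕ 154 = 165.
P'4: 69 ⊕ 123 ⊕ 28 = 34.
P'5: 37 ⊕ 4 ⊕ 1 = 32.
P'6: 202 ⊕ 234 ⊕ 124 = 92.

P'1 = 8, P'2 = 110, P'3 = 165, P'4 = 34, P'5 = 32, P'6 = 92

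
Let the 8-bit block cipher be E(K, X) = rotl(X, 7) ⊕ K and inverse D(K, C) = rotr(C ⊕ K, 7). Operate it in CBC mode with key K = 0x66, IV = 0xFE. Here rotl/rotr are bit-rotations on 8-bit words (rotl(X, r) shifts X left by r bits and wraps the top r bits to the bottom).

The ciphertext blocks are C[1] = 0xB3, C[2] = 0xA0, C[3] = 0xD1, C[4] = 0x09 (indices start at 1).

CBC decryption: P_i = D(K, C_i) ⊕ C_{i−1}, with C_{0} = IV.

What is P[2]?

P[2] = 0x3E

P[2]: D(K, 0xA0) = 0x8D; 0x8D ⊕ 0xB3 = 0x3E.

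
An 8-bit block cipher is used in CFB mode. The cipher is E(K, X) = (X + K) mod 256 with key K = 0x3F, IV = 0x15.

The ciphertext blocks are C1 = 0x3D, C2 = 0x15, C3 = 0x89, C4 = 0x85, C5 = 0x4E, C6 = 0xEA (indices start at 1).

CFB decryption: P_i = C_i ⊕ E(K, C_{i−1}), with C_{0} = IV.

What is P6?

P6 = 0x67

P6: E(K, 0x4E) = 0x8D; 0xEA ⊕ 0x8D = 0x67.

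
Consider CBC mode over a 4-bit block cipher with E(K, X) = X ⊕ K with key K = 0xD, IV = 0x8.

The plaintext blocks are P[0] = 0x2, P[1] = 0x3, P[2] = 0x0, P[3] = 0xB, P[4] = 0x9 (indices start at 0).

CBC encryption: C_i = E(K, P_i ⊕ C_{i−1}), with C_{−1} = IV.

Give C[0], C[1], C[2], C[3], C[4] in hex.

C[0]: P[0] ⊕ 0x8 = 0xA; E(K, 0xA) = 0x7.
C[1]: P[1] ⊕ 0x7 = 0x4; E(K, 0x4) = 0x9.
C[2]: P[2] ⊕ 0x9 = 0x9; E(K, 0x9) = 0x4.
C[3]: P[3] ⊕ 0x4 = 0xF; E(K, 0xF) = 0x2.
C[4]: P[4] ⊕ 0x2 = 0xB; E(K, 0xB) = 0x6.

C[0] = 0x7, C[1] = 0x9, C[2] = 0x4, C[3] = 0x2, C[4] = 0x6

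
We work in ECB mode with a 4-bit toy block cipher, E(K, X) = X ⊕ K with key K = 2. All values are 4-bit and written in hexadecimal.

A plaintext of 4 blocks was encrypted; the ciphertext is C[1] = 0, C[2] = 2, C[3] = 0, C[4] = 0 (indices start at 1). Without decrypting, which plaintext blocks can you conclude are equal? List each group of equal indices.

P[1] = P[3] = P[4]

ECB encrypts each block independently with the same key, so equal ciphertext blocks imply equal plaintext blocks.
C[1] = C[3] = C[4] = 0, so P[1] = P[3] = P[4].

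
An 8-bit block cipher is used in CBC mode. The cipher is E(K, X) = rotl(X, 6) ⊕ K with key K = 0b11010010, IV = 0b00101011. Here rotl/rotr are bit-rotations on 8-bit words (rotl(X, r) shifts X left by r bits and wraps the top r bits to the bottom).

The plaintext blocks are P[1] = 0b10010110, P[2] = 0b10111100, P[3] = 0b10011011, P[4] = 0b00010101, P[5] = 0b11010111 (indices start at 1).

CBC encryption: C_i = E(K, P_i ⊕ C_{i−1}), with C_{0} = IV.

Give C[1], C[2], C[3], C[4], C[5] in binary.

C[1] = 0b10111101, C[2] = 0b10010010, C[3] = 0b10010000, C[4] = 0b10110011, C[5] = 0b11001011

C[1]: P[1] ⊕ 0b00101011 = 0b10111101; E(K, 0b10111101) = 0b10111101.
C[2]: P[2] ⊕ 0b10111101 = 0b00000001; E(K, 0b00000001) = 0b10010010.
C[3]: P[3] ⊕ 0b10010010 = 0b00001001; E(K, 0b00001001) = 0b10010000.
C[4]: P[4] ⊕ 0b10010000 = 0b10000101; E(K, 0b10000101) = 0b10110011.
C[5]: P[5] ⊕ 0b10110011 = 0b01100100; E(K, 0b01100100) = 0b11001011.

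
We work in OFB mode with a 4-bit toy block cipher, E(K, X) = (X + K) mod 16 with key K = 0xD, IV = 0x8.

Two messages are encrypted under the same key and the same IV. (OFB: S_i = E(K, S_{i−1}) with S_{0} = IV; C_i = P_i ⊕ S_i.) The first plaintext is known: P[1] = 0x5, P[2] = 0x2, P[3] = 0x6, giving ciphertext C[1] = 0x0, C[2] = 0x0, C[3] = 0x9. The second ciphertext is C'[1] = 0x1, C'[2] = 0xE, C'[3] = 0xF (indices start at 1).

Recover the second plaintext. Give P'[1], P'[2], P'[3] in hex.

P'[1] = 0x4, P'[2] = 0xC, P'[3] = 0x0

In OFB with a reused IV, both messages share the same keystream S_i, so C_i ⊕ C'_i = P_i ⊕ P'_i and thus P'_i = P_i ⊕ C_i ⊕ C'_i.
P'[1]: 0x5 ⊕ 0x0 ⊕ 0x1 = 0x4.
P'[2]: 0x2 ⊕ 0x0 ⊕ 0xE = 0xC.
P'[3]: 0x6 ⊕ 0x9 ⊕ 0xF = 0x0.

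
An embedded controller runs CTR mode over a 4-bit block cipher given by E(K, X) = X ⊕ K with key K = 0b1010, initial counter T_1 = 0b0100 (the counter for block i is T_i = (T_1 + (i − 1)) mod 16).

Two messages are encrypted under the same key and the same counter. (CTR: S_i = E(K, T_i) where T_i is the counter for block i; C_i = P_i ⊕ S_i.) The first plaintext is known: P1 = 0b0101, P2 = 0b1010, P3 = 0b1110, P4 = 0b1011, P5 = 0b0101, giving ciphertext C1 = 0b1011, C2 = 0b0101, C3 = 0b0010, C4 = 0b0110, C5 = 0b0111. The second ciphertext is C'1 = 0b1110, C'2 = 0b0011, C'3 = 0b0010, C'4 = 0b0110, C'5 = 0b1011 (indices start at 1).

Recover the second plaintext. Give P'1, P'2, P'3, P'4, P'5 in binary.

In CTR with a reused counter, both messages share the same keystream S_i, so C_i ⊕ C'_i = P_i ⊕ P'_i and thus P'_i = P_i ⊕ C_i ⊕ C'_i.
P'1: 0b0101 ⊕ 0b1011 ⊕ 0b1110 = 0b0000.
P'2: 0b1010 ⊕ 0b0101 ⊕ 0b0011 = 0b1100.
P'3: 0b1110 ⊕ 0b0010 ⊕ 0b0010 = 0b1110.
P'4: 0b1011 ⊕ 0b0110 ⊕ 0b0110 = 0b1011.
P'5: 0b0101 ⊕ 0b0111 ⊕ 0b1011 = 0b1001.

P'1 = 0b0000, P'2 = 0b1100, P'3 = 0b1110, P'4 = 0b1011, P'5 = 0b1001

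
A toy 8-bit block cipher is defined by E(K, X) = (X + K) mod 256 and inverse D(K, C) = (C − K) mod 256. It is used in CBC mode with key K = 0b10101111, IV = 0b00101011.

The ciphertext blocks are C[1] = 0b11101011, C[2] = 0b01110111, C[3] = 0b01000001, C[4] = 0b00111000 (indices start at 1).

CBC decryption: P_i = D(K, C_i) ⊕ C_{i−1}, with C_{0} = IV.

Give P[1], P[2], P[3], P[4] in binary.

P[1] = 0b00010111, P[2] = 0b00100011, P[3] = 0b11100101, P[4] = 0b11001000

P[1]: D(K, 0b11101011) = 0b00111100; 0b00111100 ⊕ 0b00101011 = 0b00010111.
P[2]: D(K, 0b01110111) = 0b11001000; 0b11001000 ⊕ 0b11101011 = 0b00100011.
P[3]: D(K, 0b01000001) = 0b10010010; 0b10010010 ⊕ 0b01110111 = 0b11100101.
P[4]: D(K, 0b00111000) = 0b10001001; 0b10001001 ⊕ 0b01000001 = 0b11001000.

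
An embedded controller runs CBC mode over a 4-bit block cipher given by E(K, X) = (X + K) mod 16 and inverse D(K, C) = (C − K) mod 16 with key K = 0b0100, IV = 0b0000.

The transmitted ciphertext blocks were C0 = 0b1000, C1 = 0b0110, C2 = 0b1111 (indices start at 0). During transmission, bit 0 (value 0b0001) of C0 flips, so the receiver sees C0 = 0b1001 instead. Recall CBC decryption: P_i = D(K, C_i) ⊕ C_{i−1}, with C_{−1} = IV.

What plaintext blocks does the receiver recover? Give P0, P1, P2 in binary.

P0 = 0b0101, P1 = 0b1011, P2 = 0b1101

Only C0 changed, to 0b1001. In CBC, a change in C_i garbles P_i and flips the same bit in P_{i+1}. Decrypting the received ciphertext:
P0: D(K, 0b1001) = 0b0101; 0b0101 ⊕ 0b0000 = 0b0101.
P1: D(K, 0b0110) = 0b0010; 0b0010 ⊕ 0b1001 = 0b1011.
P2: D(K, 0b1111) = 0b1011; 0b1011 ⊕ 0b0110 = 0b1101.
Blocks that differ from the original plaintext: P0, P1.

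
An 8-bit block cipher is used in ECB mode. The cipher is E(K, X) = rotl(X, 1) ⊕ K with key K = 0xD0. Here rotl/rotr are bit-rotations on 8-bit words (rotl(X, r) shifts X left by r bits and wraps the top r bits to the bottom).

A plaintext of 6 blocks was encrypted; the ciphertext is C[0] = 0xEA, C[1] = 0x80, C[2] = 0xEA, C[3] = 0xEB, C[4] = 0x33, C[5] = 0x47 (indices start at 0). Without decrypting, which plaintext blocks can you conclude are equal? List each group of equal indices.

P[0] = P[2]

ECB encrypts each block independently with the same key, so equal ciphertext blocks imply equal plaintext blocks.
C[0] = C[2] = 0xEA, so P[0] = P[2].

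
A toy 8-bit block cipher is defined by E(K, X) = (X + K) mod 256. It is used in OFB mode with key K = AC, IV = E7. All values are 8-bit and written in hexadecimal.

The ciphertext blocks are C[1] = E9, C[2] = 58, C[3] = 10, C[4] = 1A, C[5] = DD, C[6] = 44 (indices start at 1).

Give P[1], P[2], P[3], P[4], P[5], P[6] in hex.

OFB decryption: S_i = E(K, S_{i−1}) with S_{0} = IV; P_i = C_i ⊕ S_i.
P[1]: S = E(K, E7) = 93; E9 ⊕ 93 = 7A.
P[2]: S = E(K, 93) = 3F; 58 ⊕ 3F = 67.
P[3]: S = E(K, 3F) = EB; 10 ⊕ EB = FB.
P[4]: S = E(K, EB) = 97; 1A ⊕ 97 = 8D.
P[5]: S = E(K, 97) = 43; DD ⊕ 43 = 9E.
P[6]: S = E(K, 43) = EF; 44 ⊕ EF = AB.

P[1] = 7A, P[2] = 67, P[3] = FB, P[4] = 8D, P[5] = 9E, P[6] = AB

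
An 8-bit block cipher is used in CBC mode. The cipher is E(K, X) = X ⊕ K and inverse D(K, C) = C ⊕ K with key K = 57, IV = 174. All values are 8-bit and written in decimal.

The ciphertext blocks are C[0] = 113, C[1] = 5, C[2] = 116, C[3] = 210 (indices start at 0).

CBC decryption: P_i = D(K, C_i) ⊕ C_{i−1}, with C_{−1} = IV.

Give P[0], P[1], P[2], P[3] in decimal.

P[0] = 230, P[1] = 77, P[2] = 72, P[3] = 159

P[0]: D(K, 113) = 72; 72 ⊕ 174 = 230.
P[1]: D(K, 5) = 60; 60 ⊕ 113 = 77.
P[2]: D(K, 116) = 77; 77 ⊕ 5 = 72.
P[3]: D(K, 210) = 235; 235 ⊕ 116 = 159.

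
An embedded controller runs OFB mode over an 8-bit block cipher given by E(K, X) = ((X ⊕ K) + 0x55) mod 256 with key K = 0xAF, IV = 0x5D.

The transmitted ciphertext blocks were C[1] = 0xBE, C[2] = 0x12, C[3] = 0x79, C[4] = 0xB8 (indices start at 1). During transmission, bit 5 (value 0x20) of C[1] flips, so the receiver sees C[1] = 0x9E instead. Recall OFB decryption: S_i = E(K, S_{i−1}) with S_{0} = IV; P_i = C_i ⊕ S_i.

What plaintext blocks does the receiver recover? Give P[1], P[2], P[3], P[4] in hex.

P[1] = 0xD9, P[2] = 0x2F, P[3] = 0x9E, P[4] = 0x25

Only C[1] changed, to 0x9E. In OFB, a change in C_i flips the same bit in P_i only; the keystream is unaffected. Decrypting the received ciphertext:
P[1]: S = E(K, 0x5D) = 0x47; 0x9E ⊕ 0x47 = 0xD9.
P[2]: S = E(K, 0x47) = 0x3D; 0x12 ⊕ 0x3D = 0x2F.
P[3]: S = E(K, 0x3D) = 0xE7; 0x79 ⊕ 0xE7 = 0x9E.
P[4]: S = E(K, 0xE7) = 0x9D; 0xB8 ⊕ 0x9D = 0x25.
Blocks that differ from the original plaintext: P[1].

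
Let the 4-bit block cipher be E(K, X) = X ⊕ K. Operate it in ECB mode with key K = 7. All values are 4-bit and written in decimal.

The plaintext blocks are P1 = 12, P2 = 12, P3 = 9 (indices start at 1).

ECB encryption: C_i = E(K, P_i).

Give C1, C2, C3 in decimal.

C1 = 11, C2 = 11, C3 = 14

C1: E(K, 12) = 11.
C2: E(K, 12) = 11.
C3: E(K, 9) = 14.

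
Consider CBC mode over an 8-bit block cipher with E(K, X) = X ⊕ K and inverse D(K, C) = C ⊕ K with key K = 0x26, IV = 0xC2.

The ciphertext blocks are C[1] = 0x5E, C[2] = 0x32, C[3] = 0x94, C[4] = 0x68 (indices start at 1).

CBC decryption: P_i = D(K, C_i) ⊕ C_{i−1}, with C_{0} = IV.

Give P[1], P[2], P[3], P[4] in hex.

P[1] = 0xBA, P[2] = 0x4A, P[3] = 0x80, P[4] = 0xDA

P[1]: D(K, 0x5E) = 0x78; 0x78 ⊕ 0xC2 = 0xBA.
P[2]: D(K, 0x32) = 0x14; 0x14 ⊕ 0x5E = 0x4A.
P[3]: D(K, 0x94) = 0xB2; 0xB2 ⊕ 0x32 = 0x80.
P[4]: D(K, 0x68) = 0x4E; 0x4E ⊕ 0x94 = 0xDA.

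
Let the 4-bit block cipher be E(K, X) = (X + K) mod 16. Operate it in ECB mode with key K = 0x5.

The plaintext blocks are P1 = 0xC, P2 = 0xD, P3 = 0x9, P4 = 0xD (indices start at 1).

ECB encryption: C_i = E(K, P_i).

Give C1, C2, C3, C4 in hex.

C1 = 0x1, C2 = 0x2, C3 = 0xE, C4 = 0x2

C1: E(K, 0xC) = 0x1.
C2: E(K, 0xD) = 0x2.
C3: E(K, 0x9) = 0xE.
C4: E(K, 0xD) = 0x2.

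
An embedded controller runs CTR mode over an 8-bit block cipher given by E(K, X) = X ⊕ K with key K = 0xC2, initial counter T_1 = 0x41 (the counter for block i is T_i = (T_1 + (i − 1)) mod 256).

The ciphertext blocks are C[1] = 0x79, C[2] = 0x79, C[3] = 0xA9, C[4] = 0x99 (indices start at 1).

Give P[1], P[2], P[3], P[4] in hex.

P[1] = 0xFA, P[2] = 0xF9, P[3] = 0x28, P[4] = 0x1F

CTR decryption: S_i = E(K, T_i) where T_i is the counter for block i; P_i = C_i ⊕ S_i.
P[1]: T = 0x41, S = E(K, T) = 0x83; 0x79 ⊕ 0x83 = 0xFA.
P[2]: T = 0x42, S = E(K, T) = 0x80; 0x79 ⊕ 0x80 = 0xF9.
P[3]: T = 0x43, S = E(K, T) = 0x81; 0xA9 ⊕ 0x81 = 0x28.
P[4]: T = 0x44, S = E(K, T) = 0x86; 0x99 ⊕ 0x86 = 0x1F.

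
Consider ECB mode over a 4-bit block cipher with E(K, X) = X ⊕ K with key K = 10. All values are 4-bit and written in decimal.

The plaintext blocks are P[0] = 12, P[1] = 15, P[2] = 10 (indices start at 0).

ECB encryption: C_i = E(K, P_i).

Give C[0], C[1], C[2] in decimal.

C[0] = 6, C[1] = 5, C[2] = 0

C[0]: E(K, 12) = 6.
C[1]: E(K, 15) = 5.
C[2]: E(K, 10) = 0.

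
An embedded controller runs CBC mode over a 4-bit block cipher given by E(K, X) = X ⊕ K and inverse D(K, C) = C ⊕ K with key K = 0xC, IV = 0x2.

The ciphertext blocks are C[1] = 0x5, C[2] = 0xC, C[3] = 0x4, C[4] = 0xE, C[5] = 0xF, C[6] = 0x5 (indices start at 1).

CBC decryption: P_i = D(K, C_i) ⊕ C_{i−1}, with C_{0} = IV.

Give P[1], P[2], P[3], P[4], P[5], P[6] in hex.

P[1]: D(K, 0x5) = 0x9; 0x9 ⊕ 0x2 = 0xB.
P[2]: D(K, 0xC) = 0x0; 0x0 ⊕ 0x5 = 0x5.
P[3]: D(K, 0x4) = 0x8; 0x8 ⊕ 0xC = 0x4.
P[4]: D(K, 0xE) = 0x2; 0x2 ⊕ 0x4 = 0x6.
P[5]: D(K, 0xF) = 0x3; 0x3 ⊕ 0xE = 0xD.
P[6]: D(K, 0x5) = 0x9; 0x9 ⊕ 0xF = 0x6.

P[1] = 0xB, P[2] = 0x5, P[3] = 0x4, P[4] = 0x6, P[5] = 0xD, P[6] = 0x6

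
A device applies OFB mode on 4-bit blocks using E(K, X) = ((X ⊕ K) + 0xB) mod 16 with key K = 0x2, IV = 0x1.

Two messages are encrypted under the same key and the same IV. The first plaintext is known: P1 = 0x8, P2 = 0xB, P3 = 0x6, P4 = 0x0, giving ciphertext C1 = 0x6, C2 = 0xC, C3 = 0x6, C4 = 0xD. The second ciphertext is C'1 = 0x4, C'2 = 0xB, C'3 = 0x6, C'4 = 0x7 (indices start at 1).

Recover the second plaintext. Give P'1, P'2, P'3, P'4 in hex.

In OFB with a reused IV, both messages share the same keystream S_i, so C_i ⊕ C'_i = P_i ⊕ P'_i and thus P'_i = P_i ⊕ C_i ⊕ C'_i.
P'1: 0x8 ⊕ 0x6 ⊕ 0x4 = 0xA.
P'2: 0xB ⊕ 0xC ⊕ 0xB = 0xC.
P'3: 0x6 ⊕ 0x6 ⊕ 0x6 = 0x6.
P'4: 0x0 ⊕ 0xD ⊕ 0x7 = 0xA.

P'1 = 0xA, P'2 = 0xC, P'3 = 0x6, P'4 = 0xA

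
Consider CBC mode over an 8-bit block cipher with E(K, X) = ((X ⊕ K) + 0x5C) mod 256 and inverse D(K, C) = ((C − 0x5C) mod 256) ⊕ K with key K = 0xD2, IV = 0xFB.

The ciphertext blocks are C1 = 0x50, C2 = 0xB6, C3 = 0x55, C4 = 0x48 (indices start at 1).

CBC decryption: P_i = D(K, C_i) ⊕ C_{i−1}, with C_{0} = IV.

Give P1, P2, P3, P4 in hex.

P1: D(K, 0x50) = 0x26; 0x26 ⊕ 0xFB = 0xDD.
P2: D(K, 0xB6) = 0x88; 0x88 ⊕ 0x50 = 0xD8.
P3: D(K, 0x55) = 0x2B; 0x2B ⊕ 0xB6 = 0x9D.
P4: D(K, 0x48) = 0x3E; 0x3E ⊕ 0x55 = 0x6B.

P1 = 0xDD, P2 = 0xD8, P3 = 0x9D, P4 = 0x6B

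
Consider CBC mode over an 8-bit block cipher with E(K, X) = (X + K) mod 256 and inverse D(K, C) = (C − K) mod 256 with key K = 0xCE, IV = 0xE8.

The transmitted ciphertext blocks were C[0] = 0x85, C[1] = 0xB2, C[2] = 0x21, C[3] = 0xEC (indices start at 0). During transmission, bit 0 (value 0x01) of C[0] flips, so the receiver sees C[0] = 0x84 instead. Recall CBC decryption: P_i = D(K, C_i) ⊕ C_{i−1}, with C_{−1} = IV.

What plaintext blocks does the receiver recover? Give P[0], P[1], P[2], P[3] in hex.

Only C[0] changed, to 0x84. In CBC, a change in C_i garbles P_i and flips the same bit in P_{i+1}. Decrypting the received ciphertext:
P[0]: D(K, 0x84) = 0xB6; 0xB6 ⊕ 0xE8 = 0x5E.
P[1]: D(K, 0xB2) = 0xE4; 0xE4 ⊕ 0x84 = 0x60.
P[2]: D(K, 0x21) = 0x53; 0x53 ⊕ 0xB2 = 0xE1.
P[3]: D(K, 0xEC) = 0x1E; 0x1E ⊕ 0x21 = 0x3F.
Blocks that differ from the original plaintext: P[0], P[1].

P[0] = 0x5E, P[1] = 0x60, P[2] = 0xE1, P[3] = 0x3F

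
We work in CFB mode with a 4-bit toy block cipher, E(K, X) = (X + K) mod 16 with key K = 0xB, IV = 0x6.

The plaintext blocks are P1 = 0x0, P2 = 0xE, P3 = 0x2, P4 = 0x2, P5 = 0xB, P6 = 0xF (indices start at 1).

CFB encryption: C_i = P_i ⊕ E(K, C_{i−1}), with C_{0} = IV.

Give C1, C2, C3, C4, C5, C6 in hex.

C1: E(K, 0x6) = 0x1; 0x0 ⊕ 0x1 = 0x1.
C2: E(K, 0x1) = 0xC; 0xE ⊕ 0xC = 0x2.
C3: E(K, 0x2) = 0xD; 0x2 ⊕ 0xD = 0xF.
C4: E(K, 0xF) = 0xA; 0x2 ⊕ 0xA = 0x8.
C5: E(K, 0x8) = 0x3; 0xB ⊕ 0x3 = 0x8.
C6: E(K, 0x8) = 0x3; 0xF ⊕ 0x3 = 0xC.

C1 = 0x1, C2 = 0x2, C3 = 0xF, C4 = 0x8, C5 = 0x8, C6 = 0xC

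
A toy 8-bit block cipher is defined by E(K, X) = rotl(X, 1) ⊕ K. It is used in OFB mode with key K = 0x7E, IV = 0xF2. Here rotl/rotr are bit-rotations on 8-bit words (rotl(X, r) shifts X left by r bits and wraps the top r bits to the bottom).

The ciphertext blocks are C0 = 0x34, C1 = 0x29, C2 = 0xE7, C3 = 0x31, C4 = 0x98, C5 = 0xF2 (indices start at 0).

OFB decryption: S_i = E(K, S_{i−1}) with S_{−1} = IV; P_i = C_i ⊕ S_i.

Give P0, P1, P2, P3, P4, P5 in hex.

P0 = 0xAF, P1 = 0x60, P2 = 0x0B, P3 = 0x96, P4 = 0xA9, P5 = 0xEE

P0: S = E(K, 0xF2) = 0x9B; 0x34 ⊕ 0x9B = 0xAF.
P1: S = E(K, 0x9B) = 0x49; 0x29 ⊕ 0x49 = 0x60.
P2: S = E(K, 0x49) = 0xEC; 0xE7 ⊕ 0xEC = 0x0B.
P3: S = E(K, 0xEC) = 0xA7; 0x31 ⊕ 0xA7 = 0x96.
P4: S = E(K, 0xA7) = 0x31; 0x98 ⊕ 0x31 = 0xA9.
P5: S = E(K, 0x31) = 0x1C; 0xF2 ⊕ 0x1C = 0xEE.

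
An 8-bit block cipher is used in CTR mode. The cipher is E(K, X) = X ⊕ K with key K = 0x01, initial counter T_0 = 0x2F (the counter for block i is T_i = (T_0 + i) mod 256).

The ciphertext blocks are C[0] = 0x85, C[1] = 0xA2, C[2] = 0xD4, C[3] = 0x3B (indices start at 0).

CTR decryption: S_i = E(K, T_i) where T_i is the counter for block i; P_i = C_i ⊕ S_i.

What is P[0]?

P[0] = 0xAB

P[0]: T = 0x2F, S = E(K, T) = 0x2E; 0x85 ⊕ 0x2E = 0xAB.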